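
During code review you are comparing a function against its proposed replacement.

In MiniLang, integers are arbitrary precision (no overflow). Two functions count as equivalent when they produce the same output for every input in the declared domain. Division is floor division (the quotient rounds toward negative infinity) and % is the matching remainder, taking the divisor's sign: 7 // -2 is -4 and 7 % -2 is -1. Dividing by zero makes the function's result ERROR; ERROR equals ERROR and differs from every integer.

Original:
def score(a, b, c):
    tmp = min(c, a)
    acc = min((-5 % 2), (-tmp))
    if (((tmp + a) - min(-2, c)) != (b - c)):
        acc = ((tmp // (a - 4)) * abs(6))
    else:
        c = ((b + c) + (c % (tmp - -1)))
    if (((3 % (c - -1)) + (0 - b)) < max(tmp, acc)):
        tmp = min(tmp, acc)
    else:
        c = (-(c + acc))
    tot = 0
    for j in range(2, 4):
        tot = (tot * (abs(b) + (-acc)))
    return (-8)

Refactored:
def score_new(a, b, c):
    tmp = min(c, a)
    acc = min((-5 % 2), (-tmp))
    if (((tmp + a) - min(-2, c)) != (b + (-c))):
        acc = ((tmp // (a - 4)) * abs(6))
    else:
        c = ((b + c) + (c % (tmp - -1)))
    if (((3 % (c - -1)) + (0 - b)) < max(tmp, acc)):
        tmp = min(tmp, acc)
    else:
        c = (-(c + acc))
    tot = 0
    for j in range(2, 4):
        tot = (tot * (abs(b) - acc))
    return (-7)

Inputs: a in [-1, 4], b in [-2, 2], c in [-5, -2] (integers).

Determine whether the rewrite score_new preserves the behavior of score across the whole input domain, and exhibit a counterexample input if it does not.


Take a=-1, b=-2, c=-5.
score: tmp becomes -5; next acc becomes 1; next (((tmp + a) - min(-2, c)) != (b - c)) evaluates to true; next acc becomes 6; next (((3 % (c - -1)) + (0 - b)) < max(tmp, acc)) evaluates to true; next tmp becomes -5; next tot becomes 0; next at j=2:; next tot becomes 0; next at j=3:; next tot becomes 0; next final value -8
score_new: tmp becomes -5; next acc becomes 1; next (((tmp + a) - min(-2, c)) != (b + (-c))) evaluates to true; next acc becomes 6; next (((3 % (c - -1)) + (0 - b)) < max(tmp, acc)) evaluates to true; next tmp becomes -5; next tot becomes 0; next at j=2:; next tot becomes 0; next at j=3:; next tot becomes 0; next final value -7
-8 against -7: the behavior changed.
verdict: not equivalent; witness: a=-1, b=-2, c=-5


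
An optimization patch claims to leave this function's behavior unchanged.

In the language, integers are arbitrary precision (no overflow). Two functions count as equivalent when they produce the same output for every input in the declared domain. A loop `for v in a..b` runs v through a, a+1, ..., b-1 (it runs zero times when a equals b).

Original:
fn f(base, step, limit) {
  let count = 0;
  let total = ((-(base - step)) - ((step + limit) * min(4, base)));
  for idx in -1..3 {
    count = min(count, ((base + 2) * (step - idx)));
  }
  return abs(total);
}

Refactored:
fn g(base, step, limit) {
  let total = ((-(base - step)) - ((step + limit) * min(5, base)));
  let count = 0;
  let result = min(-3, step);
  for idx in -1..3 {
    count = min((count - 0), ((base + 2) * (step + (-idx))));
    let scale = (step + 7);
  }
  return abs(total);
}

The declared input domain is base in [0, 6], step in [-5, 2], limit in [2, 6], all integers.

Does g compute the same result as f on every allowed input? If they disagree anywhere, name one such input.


There is a counterexample at base=5, step=-5, limit=2: 2 on one side, 5 on the other.
f: count becomes 0; next total becomes 2; next at idx=-1:; next count becomes -28; next at idx=0:; next count becomes -35; next at idx=1:; next count becomes -42; next at idx=2:; next count becomes -49; next final value 2
g: total becomes 5; next count becomes 0; next result becomes -5; next at idx=-1:; next count becomes -28; next scale becomes 2; next at idx=0:; next count becomes -35; next scale becomes 2; next at idx=1:; next count becomes -42; next scale becomes 2; next at idx=2:; next count becomes -49; next scale becomes 2; next final value 5
verdict: not equivalent; witness: base=5, step=-5, limit=2


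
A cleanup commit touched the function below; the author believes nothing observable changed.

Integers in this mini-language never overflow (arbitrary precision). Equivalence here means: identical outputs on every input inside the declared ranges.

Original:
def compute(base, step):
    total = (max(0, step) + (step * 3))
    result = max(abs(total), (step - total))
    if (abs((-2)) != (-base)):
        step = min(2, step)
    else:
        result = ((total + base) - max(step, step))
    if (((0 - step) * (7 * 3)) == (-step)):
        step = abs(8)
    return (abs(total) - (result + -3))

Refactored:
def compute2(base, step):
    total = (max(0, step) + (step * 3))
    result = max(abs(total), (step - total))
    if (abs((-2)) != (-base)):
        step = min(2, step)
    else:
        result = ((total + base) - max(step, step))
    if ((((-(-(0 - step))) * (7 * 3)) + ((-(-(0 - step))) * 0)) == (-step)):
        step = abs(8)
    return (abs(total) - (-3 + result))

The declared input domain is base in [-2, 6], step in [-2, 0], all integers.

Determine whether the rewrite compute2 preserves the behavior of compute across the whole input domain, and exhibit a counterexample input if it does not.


Although arithmetic usage differs; and constant usage differs, 27/27 inputs agree.
verdict: equivalent


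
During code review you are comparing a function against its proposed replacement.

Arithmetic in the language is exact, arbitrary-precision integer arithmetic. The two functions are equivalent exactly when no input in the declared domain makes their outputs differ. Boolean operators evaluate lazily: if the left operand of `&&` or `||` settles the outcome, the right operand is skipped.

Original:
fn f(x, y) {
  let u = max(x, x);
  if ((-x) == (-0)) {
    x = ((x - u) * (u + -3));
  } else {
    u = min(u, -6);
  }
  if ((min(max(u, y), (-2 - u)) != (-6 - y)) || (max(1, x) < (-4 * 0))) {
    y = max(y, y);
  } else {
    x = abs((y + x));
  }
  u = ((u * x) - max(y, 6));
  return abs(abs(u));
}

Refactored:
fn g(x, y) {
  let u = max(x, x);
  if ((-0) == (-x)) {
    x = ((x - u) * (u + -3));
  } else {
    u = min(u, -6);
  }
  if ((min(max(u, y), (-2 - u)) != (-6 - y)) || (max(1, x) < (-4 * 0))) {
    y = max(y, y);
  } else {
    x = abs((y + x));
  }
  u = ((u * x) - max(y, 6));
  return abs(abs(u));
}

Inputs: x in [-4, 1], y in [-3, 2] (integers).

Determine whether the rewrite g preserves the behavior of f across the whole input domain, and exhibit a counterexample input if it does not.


Comparing the listings, the differences include: same computation, different form.
One worked example (x=-3, y=-2) — f: u becomes -3; next ((-x) == (-0)) evaluates to false; next u becomes -6; next ((min(max(u, y), (-2 - u)) != (-6 - y)) || (max(1, x) < (-4 * 0))) evaluates to true; next y becomes -2; next u becomes 12; next final value 12; g: u becomes -3; next ((-0) == (-x)) evaluates to false; next u becomes -6; next ((min(max(u, y), (-2 - u)) != (-6 - y)) || (max(1, x) < (-4 * 0))) evaluates to true; next y becomes -2; next u becomes 12; next final value 12; agreement on 12.
Every one of the 36 inputs gives matching results.
verdict: equivalent


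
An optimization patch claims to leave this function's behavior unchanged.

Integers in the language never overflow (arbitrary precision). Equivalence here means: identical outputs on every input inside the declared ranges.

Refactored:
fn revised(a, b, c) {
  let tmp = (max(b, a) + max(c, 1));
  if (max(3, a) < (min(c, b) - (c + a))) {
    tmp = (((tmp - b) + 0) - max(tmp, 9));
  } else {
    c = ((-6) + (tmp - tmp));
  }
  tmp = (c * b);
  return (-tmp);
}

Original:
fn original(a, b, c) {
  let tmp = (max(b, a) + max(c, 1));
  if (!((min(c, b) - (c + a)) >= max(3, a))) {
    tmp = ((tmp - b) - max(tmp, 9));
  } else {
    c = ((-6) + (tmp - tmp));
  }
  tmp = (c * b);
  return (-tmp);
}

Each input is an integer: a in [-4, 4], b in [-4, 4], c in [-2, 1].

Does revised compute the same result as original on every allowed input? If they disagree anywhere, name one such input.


Take a=-4, b=-4, c=-2.
original: tmp=-3, then (!((min(c, b) - (c + a)) >= max(3, a))) is true, then tmp=-8, then tmp=8, then returns -8
revised: tmp=-3, then (max(3, a) < (min(c, b) - (c + a))) is false, then c=-6, then tmp=24, then returns -24
-8 vs -24 — the two versions disagree here.
verdict: not equivalent; witness: a=-4, b=-4, c=-2


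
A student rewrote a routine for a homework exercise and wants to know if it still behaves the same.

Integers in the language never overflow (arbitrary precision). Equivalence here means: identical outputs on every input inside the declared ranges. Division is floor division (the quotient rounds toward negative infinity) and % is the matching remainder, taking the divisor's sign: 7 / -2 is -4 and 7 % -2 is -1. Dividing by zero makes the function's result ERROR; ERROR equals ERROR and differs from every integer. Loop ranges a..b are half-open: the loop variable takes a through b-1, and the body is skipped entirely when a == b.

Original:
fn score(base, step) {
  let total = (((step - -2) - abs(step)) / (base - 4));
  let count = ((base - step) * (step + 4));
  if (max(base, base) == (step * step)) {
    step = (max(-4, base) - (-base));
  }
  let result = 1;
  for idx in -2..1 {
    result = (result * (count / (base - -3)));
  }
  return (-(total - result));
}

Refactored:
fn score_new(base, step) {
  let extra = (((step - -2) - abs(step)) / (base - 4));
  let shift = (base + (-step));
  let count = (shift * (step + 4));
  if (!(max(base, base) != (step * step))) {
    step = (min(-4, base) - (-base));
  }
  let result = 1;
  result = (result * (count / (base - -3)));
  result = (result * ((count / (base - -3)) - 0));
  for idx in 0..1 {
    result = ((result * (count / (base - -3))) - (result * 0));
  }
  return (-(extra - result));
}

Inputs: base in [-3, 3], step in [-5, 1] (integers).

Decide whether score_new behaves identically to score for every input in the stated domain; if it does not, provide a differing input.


The one real change (`max(-4, base)` became `min(-4, base)`) has no effect anywhere in the declared ranges.
Tracing base=-1, step=-1: score: total becomes 0; next count becomes 0; next (max(base, base) == (step * step)) evaluates to false; next result becomes 1; next at idx=-2:; next result becomes 0; next at idx=-1:; next result becomes 0; next at idx=0:; next result becomes 0; next final value 0 | score_new: extra becomes 0; next shift becomes 0; next count becomes 0; next (!(max(base, base) != (step * step))) evaluates to false; next result becomes 1; next result becomes 0; next result becomes 0; next at idx=0:; next result becomes 0; next final value 0 — matching result 0.
Sweeping the whole domain (49 inputs) finds no disagreement.
verdict: equivalent


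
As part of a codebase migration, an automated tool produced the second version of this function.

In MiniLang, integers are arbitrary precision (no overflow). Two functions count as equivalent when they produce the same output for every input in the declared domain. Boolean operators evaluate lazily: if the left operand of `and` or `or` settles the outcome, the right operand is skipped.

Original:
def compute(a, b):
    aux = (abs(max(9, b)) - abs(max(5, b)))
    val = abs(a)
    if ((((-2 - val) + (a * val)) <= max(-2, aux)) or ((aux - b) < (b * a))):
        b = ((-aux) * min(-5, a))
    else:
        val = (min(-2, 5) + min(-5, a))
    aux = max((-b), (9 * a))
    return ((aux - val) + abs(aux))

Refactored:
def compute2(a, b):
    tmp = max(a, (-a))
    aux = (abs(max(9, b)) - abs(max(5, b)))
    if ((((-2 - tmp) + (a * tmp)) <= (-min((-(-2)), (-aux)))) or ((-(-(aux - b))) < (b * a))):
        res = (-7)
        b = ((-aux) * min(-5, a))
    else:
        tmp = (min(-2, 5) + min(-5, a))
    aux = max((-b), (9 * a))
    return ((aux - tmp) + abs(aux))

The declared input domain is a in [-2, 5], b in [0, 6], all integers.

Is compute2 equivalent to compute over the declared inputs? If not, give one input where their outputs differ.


This is a faithful refactor — statement counts differ, min/max/abs usage differs, constant usage differs, local variable names differ, but the computed results match everywhere.
Tracing a=1, b=3: compute: aux becomes 4; next val becomes 1; next ((((-2 - val) + (a * val)) <= max(-2, aux)) or ((aux - b) < (b * a))) evaluates to true; next b becomes 20; next aux becomes 9; next final value 17 | compute2: tmp becomes 1; next aux becomes 4; next ((((-2 - tmp) + (a * tmp)) <= (-min((-(-2)), (-aux)))) or ((-(-(aux - b))) < (b * a))) evaluates to true; next res becomes -7; next b becomes 20; next aux becomes 9; next final value 17 — matching result 17.
Across all 56 domain points the two functions coincide.
verdict: equivalent


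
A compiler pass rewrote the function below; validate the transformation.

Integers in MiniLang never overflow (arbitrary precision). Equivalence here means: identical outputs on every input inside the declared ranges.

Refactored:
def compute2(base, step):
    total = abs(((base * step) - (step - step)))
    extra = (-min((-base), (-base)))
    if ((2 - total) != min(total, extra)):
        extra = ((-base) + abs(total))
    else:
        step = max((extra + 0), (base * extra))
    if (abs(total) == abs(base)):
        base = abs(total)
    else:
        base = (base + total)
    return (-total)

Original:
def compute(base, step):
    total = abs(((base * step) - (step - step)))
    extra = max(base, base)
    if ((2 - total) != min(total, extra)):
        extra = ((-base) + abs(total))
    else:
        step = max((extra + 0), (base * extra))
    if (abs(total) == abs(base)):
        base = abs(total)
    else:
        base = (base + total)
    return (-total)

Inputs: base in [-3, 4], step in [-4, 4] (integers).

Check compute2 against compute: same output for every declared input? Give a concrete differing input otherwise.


Side by side, the visible changes include: min/max/abs usage differs.
One worked example (base=-1, step=-2) — compute: total := 2 | extra := -1 | ((2 - total) != min(total, extra)): true | extra := 3 | (abs(total) == abs(base)): false | base := 1 | result -2; compute2: total := 2 | extra := -1 | ((2 - total) != min(total, extra)): true | extra := 3 | (abs(total) == abs(base)): false | base := 1 | result -2; agreement on -2.
An exhaustive pass over the 72 declared inputs shows identical outputs.
verdict: equivalent


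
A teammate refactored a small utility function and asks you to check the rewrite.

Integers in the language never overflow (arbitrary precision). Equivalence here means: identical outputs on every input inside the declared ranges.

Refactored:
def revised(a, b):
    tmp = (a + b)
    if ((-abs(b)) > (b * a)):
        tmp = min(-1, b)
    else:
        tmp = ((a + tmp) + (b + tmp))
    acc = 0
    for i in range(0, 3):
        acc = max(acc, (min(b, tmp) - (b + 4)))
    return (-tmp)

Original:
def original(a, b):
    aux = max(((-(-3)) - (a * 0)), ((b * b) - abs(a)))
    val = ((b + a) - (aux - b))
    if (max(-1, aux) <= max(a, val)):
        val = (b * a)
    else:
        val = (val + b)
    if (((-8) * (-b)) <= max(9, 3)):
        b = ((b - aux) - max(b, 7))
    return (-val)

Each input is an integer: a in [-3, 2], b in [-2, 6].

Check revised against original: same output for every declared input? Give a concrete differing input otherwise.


Evaluate both at a=-3, b=-2.
original: aux becomes 3; next val becomes -10; next (max(-1, aux) <= max(a, val)) evaluates to false; next val becomes -12; next (((-8) * (-b)) <= max(9, 3)) evaluates to true; next b becomes -12; next final value 12
revised: tmp becomes -5; next ((-abs(b)) > (b * a)) evaluates to false; next tmp becomes -15; next acc becomes 0; next at i=0:; next acc becomes 0; next at i=1:; next acc becomes 0; next at i=2:; next acc becomes 0; next final value 15
12 against 15: the behavior changed.
verdict: not equivalent; witness: a=-3, b=-2


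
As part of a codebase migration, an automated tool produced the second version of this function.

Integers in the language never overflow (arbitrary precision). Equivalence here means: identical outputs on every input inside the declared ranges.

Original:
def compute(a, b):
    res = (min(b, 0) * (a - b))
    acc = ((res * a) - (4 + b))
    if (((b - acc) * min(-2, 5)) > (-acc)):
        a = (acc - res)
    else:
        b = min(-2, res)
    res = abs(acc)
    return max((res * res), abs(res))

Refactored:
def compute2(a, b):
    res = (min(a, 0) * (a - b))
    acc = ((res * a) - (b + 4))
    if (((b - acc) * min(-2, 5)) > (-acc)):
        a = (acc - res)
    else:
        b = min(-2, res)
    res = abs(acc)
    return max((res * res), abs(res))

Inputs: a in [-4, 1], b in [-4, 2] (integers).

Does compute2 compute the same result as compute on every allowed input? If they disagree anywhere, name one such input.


On input a=-4, b=-3, compute returns 169 while compute2 returns 289.
verdict: not equivalent; witness: a=-4, b=-3


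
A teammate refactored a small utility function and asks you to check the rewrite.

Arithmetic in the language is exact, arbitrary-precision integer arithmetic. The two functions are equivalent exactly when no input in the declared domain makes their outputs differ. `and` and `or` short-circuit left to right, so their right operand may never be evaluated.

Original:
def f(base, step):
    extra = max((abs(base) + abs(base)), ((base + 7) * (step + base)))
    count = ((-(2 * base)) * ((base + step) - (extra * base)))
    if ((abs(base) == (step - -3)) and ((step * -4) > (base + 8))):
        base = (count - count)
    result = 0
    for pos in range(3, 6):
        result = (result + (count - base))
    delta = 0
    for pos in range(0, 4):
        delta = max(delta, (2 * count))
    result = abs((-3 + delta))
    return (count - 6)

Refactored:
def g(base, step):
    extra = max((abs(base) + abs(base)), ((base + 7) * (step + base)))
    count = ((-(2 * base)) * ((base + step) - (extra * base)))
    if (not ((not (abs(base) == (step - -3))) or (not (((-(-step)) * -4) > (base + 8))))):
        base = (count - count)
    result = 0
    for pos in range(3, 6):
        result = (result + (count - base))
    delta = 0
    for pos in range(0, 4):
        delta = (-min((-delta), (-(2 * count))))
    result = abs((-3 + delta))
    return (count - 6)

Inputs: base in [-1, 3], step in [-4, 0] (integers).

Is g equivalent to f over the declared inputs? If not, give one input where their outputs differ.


Reading the diff, among the changes: boolean connective usage differs; and min/max/abs usage differs.
Spot check at base=-1, step=0 — f: extra becomes 2; next count becomes 2; next ((abs(base) == (step - -3)) and ((step * -4) > (base + 8))) evaluates to false; next result becomes 0; next at pos=3:; next result becomes 3; next at pos=4:; next result becomes 6; next at pos=5:; next result becomes 9; next delta becomes 0; next at pos=0:; next delta becomes 4; next at pos=1:; next delta becomes 4; next at pos=2:; next delta becomes 4; next at pos=3:; next delta becomes 4; next result becomes 1; next final value -4. g: extra becomes 2; next count becomes 2; next (not ((not (abs(base) == (step - -3))) or (not (((-(-step)) * -4) > (base + 8))))) evaluates to false; next result becomes 0; next at pos=3:; next result becomes 3; next at pos=4:; next result becomes 6; next at pos=5:; next result becomes 9; next delta becomes 0; next at pos=0:; next delta becomes 4; next at pos=1:; next delta becomes 4; next at pos=2:; next delta becomes 4; next at pos=3:; next delta becomes 4; next result becomes 1; next final value -4. Both give -4.
Every one of the 25 inputs gives matching results.
verdict: equivalent


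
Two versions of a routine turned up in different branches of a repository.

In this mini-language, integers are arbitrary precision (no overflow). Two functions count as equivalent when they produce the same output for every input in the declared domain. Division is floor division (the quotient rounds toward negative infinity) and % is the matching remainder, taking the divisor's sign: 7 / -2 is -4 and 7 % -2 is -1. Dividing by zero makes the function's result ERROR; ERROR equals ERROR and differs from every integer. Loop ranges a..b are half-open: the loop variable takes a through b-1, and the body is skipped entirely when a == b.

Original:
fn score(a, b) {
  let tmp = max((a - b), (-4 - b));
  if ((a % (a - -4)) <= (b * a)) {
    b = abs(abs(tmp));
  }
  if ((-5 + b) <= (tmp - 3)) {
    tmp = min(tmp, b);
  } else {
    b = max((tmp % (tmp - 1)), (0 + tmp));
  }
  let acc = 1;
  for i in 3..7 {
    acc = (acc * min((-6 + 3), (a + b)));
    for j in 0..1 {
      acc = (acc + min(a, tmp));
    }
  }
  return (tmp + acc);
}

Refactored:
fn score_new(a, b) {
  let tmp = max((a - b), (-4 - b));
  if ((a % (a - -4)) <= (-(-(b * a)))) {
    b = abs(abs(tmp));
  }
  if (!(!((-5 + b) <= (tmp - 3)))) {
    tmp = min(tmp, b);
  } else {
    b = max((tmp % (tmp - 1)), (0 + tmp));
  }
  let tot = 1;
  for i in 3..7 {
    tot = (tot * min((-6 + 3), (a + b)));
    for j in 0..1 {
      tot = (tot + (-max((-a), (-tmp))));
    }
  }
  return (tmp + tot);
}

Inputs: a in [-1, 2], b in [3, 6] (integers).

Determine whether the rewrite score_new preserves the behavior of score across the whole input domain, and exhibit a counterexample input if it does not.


Differences: min/max/abs usage differs; and boolean connective usage differs; and local variable names differ — yet all 16 inputs agree.
verdict: equivalent


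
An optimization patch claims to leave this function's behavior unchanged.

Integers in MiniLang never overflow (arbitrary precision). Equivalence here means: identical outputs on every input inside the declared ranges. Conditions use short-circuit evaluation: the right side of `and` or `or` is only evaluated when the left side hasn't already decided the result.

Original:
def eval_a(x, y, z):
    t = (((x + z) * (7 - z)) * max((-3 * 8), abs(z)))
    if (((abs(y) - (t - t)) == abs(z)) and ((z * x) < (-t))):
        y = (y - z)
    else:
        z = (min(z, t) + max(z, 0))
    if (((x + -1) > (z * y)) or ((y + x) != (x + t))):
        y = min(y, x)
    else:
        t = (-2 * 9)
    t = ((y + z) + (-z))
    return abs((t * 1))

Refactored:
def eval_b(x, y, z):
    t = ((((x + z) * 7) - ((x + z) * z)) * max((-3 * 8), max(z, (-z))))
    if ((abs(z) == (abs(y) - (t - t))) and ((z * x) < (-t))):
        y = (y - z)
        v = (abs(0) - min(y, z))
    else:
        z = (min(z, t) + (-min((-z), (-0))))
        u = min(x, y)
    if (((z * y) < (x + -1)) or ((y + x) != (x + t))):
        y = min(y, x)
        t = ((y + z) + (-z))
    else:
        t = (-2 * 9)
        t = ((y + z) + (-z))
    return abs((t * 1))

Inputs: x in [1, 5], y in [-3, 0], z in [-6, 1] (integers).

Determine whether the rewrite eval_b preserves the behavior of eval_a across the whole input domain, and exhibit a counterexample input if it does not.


Although min/max/abs usage differs, plus arithmetic usage differs, plus statement counts differ, plus constant usage differs, plus local variable names differ, plus comparison usage differs, 160/160 inputs agree.
verdict: equivalent


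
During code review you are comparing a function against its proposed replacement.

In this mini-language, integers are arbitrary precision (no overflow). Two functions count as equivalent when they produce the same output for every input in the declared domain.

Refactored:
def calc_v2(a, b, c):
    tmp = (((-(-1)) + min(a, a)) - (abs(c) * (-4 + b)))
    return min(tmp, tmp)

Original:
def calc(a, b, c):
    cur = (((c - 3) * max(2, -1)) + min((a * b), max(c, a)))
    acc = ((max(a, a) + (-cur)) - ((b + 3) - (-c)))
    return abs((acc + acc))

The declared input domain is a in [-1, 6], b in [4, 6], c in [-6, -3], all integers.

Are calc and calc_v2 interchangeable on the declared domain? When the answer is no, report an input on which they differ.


Evaluate both at a=-1, b=4, c=-6.
calc: cur=-22, then acc=20, then returns 40
calc_v2: tmp=0, then returns 0
40 against 0: the behavior changed.
verdict: not equivalent; witness: a=-1, b=4, c=-6


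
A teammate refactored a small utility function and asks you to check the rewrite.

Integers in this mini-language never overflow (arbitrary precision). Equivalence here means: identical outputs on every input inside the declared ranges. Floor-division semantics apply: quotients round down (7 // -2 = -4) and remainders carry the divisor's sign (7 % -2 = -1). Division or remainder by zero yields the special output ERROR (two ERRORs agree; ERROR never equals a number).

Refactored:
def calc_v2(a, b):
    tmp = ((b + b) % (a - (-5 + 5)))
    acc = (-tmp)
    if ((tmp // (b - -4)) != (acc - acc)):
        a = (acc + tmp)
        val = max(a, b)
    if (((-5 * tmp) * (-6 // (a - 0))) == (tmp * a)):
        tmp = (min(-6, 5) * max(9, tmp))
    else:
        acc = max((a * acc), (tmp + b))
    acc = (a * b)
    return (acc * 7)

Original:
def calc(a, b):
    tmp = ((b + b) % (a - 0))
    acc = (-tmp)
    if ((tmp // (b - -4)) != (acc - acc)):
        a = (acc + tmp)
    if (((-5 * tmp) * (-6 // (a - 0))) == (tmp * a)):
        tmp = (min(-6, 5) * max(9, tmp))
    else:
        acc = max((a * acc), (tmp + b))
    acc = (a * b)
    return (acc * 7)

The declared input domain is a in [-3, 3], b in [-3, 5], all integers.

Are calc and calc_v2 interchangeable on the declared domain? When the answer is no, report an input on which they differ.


Equivalent — the differences include local variable names differ, plus statement counts differ, plus min/max/abs usage differs, plus arithmetic usage differs, plus constant usage differs, yet no declared input distinguishes the two.
Tracing a=0, b=3: calc: hits division by zero so the output is ERROR | calc_v2: hits division by zero so the output is ERROR — matching result ERROR.
Sweeping the whole domain (63 inputs) finds no disagreement.
verdict: equivalent


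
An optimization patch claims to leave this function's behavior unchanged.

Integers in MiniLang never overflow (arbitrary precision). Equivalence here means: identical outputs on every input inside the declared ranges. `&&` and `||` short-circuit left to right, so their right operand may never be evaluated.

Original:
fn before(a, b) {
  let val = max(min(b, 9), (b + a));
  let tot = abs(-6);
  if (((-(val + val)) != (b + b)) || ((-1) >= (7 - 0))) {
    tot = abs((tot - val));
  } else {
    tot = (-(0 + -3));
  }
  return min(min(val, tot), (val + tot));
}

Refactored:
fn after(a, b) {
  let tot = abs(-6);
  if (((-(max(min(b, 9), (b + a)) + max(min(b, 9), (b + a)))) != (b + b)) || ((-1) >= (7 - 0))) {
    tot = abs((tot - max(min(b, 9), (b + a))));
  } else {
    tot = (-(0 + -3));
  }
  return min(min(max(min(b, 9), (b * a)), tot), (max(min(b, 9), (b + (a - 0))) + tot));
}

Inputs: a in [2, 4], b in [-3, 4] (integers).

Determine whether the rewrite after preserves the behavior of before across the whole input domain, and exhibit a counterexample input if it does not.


a=2, b=-3 yields -1 from before but -3 from after.
verdict: not equivalent; witness: a=2, b=-3


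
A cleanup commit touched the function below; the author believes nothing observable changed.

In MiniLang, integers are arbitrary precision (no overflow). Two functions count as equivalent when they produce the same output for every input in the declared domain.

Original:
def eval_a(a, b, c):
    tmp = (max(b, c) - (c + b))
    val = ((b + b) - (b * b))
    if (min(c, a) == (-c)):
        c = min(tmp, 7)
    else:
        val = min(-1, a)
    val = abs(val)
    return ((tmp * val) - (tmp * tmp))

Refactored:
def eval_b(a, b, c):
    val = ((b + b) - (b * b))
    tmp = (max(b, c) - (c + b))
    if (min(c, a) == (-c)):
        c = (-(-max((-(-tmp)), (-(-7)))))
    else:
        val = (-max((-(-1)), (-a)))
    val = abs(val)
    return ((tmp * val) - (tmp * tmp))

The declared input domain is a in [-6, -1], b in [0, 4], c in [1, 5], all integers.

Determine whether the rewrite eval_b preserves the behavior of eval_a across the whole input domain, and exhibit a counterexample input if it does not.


Whatever the rewrite altered, no input in the stated domain can expose a difference.
As a probe, take a=-4, b=3, c=1: eval_a runs tmp := -1 | val := -3 | (min(c, a) == (-c)): false | val := -4 | val := 4 | result -5; eval_b runs val := -3 | tmp := -1 | (min(c, a) == (-c)): false | val := -4 | val := 4 | result -5; both end at -5.
Every one of the 150 inputs gives matching results.
verdict: equivalent


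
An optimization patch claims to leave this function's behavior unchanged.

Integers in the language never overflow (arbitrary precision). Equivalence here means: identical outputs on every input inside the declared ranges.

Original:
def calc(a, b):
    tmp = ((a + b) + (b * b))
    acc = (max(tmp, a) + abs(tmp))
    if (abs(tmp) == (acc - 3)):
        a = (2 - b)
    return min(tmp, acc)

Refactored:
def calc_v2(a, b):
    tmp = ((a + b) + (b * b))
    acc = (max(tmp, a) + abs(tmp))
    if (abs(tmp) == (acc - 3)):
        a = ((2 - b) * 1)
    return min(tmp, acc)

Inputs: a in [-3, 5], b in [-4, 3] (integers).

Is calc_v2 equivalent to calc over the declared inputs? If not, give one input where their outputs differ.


Behavior is preserved: although constant usage differs; also arithmetic usage differs, the outputs never diverge.
One worked example (a=-3, b=1) — calc: tmp=-1, then acc=0, then (abs(tmp) == (acc - 3)) is false, then returns -1; calc_v2: tmp=-1, then acc=0, then (abs(tmp) == (acc - 3)) is false, then returns -1; agreement on -1.
An exhaustive pass over the 72 declared inputs shows identical outputs.
verdict: equivalent


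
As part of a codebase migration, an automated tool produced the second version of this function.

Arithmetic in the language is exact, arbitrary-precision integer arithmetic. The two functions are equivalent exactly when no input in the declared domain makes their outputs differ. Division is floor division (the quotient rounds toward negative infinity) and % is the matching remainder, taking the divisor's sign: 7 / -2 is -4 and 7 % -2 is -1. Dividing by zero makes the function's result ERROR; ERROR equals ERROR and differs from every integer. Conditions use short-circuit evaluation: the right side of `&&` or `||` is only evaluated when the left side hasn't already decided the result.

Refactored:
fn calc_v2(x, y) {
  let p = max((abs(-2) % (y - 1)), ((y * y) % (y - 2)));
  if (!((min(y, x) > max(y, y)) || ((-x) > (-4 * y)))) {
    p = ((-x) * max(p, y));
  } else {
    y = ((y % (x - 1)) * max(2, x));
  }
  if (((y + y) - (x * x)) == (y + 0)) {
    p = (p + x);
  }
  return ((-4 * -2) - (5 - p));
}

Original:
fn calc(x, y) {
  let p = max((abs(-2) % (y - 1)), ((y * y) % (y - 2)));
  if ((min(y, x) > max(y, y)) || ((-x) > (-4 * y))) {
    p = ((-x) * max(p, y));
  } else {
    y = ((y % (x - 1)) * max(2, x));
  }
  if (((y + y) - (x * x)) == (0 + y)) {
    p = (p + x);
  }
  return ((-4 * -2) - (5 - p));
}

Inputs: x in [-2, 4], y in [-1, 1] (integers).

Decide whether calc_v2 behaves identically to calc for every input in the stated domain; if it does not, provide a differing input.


Take x=1, y=-1.
calc: p := 0 | ((min(y, x) > max(y, y)) || ((-x) > (-4 * y))): false | divide-by-zero, output ERROR
calc_v2: p := 0 | (!((min(y, x) > max(y, y)) || ((-x) > (-4 * y)))): true | p := 0 | (((y + y) - (x * x)) == (y + 0)): false | result 3
ERROR against 3: the behavior changed.
verdict: not equivalent; witness: x=1, y=-1


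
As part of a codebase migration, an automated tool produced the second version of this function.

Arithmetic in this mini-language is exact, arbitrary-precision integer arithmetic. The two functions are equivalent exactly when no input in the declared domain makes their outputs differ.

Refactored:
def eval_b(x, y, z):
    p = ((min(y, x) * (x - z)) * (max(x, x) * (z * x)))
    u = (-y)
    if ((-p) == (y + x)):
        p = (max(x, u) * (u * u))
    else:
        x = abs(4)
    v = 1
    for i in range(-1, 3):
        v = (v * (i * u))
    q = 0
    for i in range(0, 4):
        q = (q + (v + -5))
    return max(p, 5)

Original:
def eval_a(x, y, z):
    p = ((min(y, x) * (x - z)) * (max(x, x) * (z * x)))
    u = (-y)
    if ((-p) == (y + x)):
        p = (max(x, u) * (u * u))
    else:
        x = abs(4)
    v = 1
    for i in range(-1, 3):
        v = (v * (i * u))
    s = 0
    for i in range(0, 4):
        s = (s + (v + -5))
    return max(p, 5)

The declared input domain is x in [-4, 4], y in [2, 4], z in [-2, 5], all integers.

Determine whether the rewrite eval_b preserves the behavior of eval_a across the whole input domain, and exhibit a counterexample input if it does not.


Behavior is preserved: although local variable names differ, the outputs never diverge.
As a probe, take x=3, y=3, z=2: eval_a runs p = 54; u = -3; ((-p) == (y + x)) -> false; x = 4; v = 1; [i=-1]; v = 3; [i=0]; v = 0; [i=1]; v = 0; [i=2]; v = 0; s = 0; [i=0]; s = -5; [i=1]; s = -10; [i=2]; s = -15; [i=3]; s = -20; return 54; eval_b runs p = 54; u = -3; ((-p) == (y + x)) -> false; x = 4; v = 1; [i=-1]; v = 3; [i=0]; v = 0; [i=1]; v = 0; [i=2]; v = 0; q = 0; [i=0]; q = -5; [i=1]; q = -10; [i=2]; q = -15; [i=3]; q = -20; return 54; both end at 54.
Sweeping the whole domain (216 inputs) finds no disagreement.
verdict: equivalent


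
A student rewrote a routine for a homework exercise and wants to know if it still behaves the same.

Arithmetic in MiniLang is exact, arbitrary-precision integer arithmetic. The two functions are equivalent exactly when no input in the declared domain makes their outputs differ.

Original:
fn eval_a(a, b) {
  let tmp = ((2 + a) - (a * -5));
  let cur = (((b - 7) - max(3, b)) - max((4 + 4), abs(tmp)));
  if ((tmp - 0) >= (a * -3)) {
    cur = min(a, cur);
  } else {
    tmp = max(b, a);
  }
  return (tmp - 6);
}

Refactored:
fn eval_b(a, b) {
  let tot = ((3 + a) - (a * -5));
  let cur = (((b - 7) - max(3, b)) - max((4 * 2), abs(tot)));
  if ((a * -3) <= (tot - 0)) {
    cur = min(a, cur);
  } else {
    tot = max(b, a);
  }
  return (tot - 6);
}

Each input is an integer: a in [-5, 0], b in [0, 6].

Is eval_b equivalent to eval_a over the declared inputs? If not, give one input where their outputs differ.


Evaluate both at a=0, b=0.
eval_a: tmp=2, then cur=-18, then ((tmp - 0) >= (a * -3)) is true, then cur=-18, then returns -4
eval_b: tot=3, then cur=-18, then ((a * -3) <= (tot - 0)) is true, then cur=-18, then returns -3
-4 vs -3 — the two versions disagree here.
verdict: not equivalent; witness: a=0, b=0


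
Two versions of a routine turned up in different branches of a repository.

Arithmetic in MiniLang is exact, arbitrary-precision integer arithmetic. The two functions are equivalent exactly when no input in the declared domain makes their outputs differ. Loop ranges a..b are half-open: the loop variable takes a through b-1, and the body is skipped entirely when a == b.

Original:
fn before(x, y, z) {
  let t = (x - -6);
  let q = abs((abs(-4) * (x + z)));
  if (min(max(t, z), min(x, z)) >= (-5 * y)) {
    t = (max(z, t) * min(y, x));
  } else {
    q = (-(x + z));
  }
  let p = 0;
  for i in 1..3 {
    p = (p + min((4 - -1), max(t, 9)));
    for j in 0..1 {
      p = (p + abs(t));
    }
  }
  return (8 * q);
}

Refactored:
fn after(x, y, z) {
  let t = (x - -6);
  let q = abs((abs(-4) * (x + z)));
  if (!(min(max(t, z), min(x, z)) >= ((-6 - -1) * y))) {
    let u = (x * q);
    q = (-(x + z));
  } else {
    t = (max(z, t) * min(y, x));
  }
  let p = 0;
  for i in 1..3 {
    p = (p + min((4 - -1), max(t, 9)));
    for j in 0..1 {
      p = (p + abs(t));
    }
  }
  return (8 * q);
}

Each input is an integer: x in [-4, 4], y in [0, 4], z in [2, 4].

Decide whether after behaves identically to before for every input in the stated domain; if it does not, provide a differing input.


The two are interchangeable: arithmetic usage differs; also boolean connective usage differs; also statement counts differ; also constant usage differs; also local variable names differ, and every declared input agrees.
Spot check at x=-1, y=3, z=3 — before: t := 5 | q := 8 | (min(max(t, z), min(x, z)) >= (-5 * y)): true | t := -5 | p := 0 | iter i=1: | p := 5 | iter j=0: | p := 10 | iter i=2: | p := 15 | iter j=0: | p := 20 | result 64. after: t := 5 | q := 8 | (!(min(max(t, z), min(x, z)) >= ((-6 - -1) * y))): false | t := -5 | p := 0 | iter i=1: | p := 5 | iter j=0: | p := 10 | iter i=2: | p := 15 | iter j=0: | p := 20 | result 64. Both give 64.
Checked all 135 inputs in the declared domain: the outputs agree on every one.
verdict: equivalent


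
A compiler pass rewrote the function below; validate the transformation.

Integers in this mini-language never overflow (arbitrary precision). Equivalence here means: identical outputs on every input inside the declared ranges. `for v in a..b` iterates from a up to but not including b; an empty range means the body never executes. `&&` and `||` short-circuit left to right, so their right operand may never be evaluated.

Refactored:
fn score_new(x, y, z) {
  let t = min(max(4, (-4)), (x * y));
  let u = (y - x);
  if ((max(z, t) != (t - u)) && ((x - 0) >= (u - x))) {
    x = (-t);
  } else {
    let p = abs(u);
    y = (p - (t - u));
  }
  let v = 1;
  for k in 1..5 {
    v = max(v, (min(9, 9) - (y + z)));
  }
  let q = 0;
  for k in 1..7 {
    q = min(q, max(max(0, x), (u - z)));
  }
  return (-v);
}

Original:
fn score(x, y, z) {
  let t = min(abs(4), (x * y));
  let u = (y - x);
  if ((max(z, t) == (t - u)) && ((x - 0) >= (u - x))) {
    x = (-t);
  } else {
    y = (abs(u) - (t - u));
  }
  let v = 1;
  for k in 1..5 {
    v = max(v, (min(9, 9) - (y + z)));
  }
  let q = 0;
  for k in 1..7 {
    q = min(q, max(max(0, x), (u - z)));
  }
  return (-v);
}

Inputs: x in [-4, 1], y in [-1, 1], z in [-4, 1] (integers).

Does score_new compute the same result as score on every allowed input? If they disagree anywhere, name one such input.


Evaluate both at x=0, y=-1, z=-4.
score: t becomes 0; next u becomes -1; next ((max(z, t) == (t - u)) && ((x - 0) >= (u - x))) evaluates to false; next y becomes 0; next v becomes 1; next at k=1:; next v becomes 13; next at k=2:; next v becomes 13; next at k=3:; next v becomes 13; next at k=4:; next v becomes 13; next q becomes 0; next at k=1:; next q becomes 0; next at k=2:; next q becomes 0; next at k=3:; next q becomes 0; next at k=4:; next q becomes 0; next at k=5:; next q becomes 0; next at k=6:; next q becomes 0; next final value -13
score_new: t becomes 0; next u becomes -1; next ((max(z, t) != (t - u)) && ((x - 0) >= (u - x))) evaluates to true; next x becomes 0; next v becomes 1; next at k=1:; next v becomes 14; next at k=2:; next v becomes 14; next at k=3:; next v becomes 14; next at k=4:; next v becomes 14; next q becomes 0; next at k=1:; next q becomes 0; next at k=2:; next q becomes 0; next at k=3:; next q becomes 0; next at k=4:; next q becomes 0; next at k=5:; next q becomes 0; next at k=6:; next q becomes 0; next final value -14
-13 and -14 differ, so these are not the same function on this domain.
verdict: not equivalent; witness: x=0, y=-1, z=-4


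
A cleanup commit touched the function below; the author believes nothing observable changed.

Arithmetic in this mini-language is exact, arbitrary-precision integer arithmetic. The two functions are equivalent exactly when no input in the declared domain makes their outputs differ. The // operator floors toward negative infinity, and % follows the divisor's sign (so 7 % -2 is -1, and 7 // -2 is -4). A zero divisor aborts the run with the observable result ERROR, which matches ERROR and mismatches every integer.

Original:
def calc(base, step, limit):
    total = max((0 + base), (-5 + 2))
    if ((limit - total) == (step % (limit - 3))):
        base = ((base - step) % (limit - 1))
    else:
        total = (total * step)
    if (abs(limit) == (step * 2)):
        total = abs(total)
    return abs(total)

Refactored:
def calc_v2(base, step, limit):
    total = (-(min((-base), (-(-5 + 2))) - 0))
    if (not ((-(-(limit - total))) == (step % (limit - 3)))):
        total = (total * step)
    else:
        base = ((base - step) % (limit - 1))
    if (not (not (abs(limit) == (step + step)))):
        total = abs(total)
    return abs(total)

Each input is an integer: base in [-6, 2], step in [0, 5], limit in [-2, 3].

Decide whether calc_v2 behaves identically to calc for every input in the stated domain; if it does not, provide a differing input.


Changes here: min/max/abs usage differs; also arithmetic usage differs; also constant usage differs; also boolean connective usage differs; the full 324-point sweep finds no disagreement.
verdict: equivalent
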